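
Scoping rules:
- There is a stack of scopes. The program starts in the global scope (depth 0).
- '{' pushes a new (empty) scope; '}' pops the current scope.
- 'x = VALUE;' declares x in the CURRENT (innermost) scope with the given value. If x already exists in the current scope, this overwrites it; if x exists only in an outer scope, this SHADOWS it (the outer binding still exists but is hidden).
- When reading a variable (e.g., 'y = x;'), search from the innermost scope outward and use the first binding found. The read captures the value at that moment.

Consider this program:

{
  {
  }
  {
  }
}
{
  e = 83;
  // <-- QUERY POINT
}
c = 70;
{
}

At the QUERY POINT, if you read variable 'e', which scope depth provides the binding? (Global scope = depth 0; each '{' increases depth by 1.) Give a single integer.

Answer: 1

Derivation:
Step 1: enter scope (depth=1)
Step 2: enter scope (depth=2)
Step 3: exit scope (depth=1)
Step 4: enter scope (depth=2)
Step 5: exit scope (depth=1)
Step 6: exit scope (depth=0)
Step 7: enter scope (depth=1)
Step 8: declare e=83 at depth 1
Visible at query point: e=83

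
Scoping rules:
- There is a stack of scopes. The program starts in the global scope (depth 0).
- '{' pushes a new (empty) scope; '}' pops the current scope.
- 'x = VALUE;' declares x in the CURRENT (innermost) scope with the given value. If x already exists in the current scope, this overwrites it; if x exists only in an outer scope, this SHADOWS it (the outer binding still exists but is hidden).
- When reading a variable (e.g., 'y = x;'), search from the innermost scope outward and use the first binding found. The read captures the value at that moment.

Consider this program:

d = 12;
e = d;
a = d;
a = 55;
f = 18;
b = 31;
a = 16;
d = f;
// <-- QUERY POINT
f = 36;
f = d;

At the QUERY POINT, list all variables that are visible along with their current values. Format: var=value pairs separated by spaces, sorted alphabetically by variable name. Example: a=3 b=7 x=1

Answer: a=16 b=31 d=18 e=12 f=18

Derivation:
Step 1: declare d=12 at depth 0
Step 2: declare e=(read d)=12 at depth 0
Step 3: declare a=(read d)=12 at depth 0
Step 4: declare a=55 at depth 0
Step 5: declare f=18 at depth 0
Step 6: declare b=31 at depth 0
Step 7: declare a=16 at depth 0
Step 8: declare d=(read f)=18 at depth 0
Visible at query point: a=16 b=31 d=18 e=12 f=18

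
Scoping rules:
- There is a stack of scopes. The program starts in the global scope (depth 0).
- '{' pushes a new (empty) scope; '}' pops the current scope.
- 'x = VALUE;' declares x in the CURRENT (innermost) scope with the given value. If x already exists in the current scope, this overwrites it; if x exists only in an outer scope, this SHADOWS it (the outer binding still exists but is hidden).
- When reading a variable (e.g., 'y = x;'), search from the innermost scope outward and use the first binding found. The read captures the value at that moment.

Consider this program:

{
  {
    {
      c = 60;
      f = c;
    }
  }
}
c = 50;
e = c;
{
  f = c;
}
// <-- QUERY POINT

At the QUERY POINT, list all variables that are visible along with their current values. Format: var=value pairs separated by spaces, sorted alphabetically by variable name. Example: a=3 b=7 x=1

Answer: c=50 e=50

Derivation:
Step 1: enter scope (depth=1)
Step 2: enter scope (depth=2)
Step 3: enter scope (depth=3)
Step 4: declare c=60 at depth 3
Step 5: declare f=(read c)=60 at depth 3
Step 6: exit scope (depth=2)
Step 7: exit scope (depth=1)
Step 8: exit scope (depth=0)
Step 9: declare c=50 at depth 0
Step 10: declare e=(read c)=50 at depth 0
Step 11: enter scope (depth=1)
Step 12: declare f=(read c)=50 at depth 1
Step 13: exit scope (depth=0)
Visible at query point: c=50 e=50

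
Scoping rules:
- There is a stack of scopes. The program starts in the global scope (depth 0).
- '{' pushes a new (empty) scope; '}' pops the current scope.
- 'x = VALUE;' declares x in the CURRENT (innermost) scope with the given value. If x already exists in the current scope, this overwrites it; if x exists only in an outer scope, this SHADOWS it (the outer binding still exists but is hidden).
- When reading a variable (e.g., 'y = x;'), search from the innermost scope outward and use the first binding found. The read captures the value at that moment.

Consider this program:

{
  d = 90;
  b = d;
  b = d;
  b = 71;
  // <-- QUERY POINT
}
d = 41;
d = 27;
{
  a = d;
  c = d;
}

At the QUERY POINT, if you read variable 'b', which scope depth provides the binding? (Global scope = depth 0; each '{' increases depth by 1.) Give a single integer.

Step 1: enter scope (depth=1)
Step 2: declare d=90 at depth 1
Step 3: declare b=(read d)=90 at depth 1
Step 4: declare b=(read d)=90 at depth 1
Step 5: declare b=71 at depth 1
Visible at query point: b=71 d=90

Answer: 1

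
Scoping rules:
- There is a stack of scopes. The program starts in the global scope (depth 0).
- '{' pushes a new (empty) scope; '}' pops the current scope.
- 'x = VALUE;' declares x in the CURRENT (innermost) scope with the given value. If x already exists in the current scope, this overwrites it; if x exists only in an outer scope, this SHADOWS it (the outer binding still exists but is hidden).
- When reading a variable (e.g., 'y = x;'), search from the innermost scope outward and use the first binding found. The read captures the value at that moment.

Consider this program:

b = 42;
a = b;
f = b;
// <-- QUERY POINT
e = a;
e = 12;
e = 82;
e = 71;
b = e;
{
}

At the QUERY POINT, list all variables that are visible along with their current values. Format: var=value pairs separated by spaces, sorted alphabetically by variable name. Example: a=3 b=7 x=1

Step 1: declare b=42 at depth 0
Step 2: declare a=(read b)=42 at depth 0
Step 3: declare f=(read b)=42 at depth 0
Visible at query point: a=42 b=42 f=42

Answer: a=42 b=42 f=42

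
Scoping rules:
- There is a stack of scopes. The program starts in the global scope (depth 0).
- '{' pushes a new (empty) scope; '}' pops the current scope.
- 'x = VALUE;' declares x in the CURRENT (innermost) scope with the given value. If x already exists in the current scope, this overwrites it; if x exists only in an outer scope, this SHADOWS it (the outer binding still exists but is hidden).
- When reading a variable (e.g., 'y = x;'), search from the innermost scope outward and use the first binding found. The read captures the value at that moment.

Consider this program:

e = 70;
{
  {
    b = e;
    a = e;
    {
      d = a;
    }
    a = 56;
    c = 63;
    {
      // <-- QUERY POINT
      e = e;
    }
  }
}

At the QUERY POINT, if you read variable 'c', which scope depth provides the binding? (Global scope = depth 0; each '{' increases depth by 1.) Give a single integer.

Answer: 2

Derivation:
Step 1: declare e=70 at depth 0
Step 2: enter scope (depth=1)
Step 3: enter scope (depth=2)
Step 4: declare b=(read e)=70 at depth 2
Step 5: declare a=(read e)=70 at depth 2
Step 6: enter scope (depth=3)
Step 7: declare d=(read a)=70 at depth 3
Step 8: exit scope (depth=2)
Step 9: declare a=56 at depth 2
Step 10: declare c=63 at depth 2
Step 11: enter scope (depth=3)
Visible at query point: a=56 b=70 c=63 e=70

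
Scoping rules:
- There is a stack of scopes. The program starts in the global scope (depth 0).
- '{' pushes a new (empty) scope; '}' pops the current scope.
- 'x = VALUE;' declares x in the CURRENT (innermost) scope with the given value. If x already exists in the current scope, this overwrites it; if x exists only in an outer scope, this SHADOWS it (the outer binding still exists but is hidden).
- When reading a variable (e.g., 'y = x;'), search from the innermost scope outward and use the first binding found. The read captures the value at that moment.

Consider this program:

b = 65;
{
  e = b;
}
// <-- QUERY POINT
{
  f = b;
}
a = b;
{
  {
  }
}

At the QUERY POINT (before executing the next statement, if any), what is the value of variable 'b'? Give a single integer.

Answer: 65

Derivation:
Step 1: declare b=65 at depth 0
Step 2: enter scope (depth=1)
Step 3: declare e=(read b)=65 at depth 1
Step 4: exit scope (depth=0)
Visible at query point: b=65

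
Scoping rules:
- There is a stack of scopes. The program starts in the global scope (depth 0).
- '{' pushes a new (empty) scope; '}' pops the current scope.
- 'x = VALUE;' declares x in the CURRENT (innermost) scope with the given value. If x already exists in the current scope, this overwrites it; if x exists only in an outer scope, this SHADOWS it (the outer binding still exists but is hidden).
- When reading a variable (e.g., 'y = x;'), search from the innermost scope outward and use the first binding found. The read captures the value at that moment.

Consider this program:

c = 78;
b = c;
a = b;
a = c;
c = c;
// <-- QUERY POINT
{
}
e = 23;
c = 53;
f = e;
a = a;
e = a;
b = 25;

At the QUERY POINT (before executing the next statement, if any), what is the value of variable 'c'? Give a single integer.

Step 1: declare c=78 at depth 0
Step 2: declare b=(read c)=78 at depth 0
Step 3: declare a=(read b)=78 at depth 0
Step 4: declare a=(read c)=78 at depth 0
Step 5: declare c=(read c)=78 at depth 0
Visible at query point: a=78 b=78 c=78

Answer: 78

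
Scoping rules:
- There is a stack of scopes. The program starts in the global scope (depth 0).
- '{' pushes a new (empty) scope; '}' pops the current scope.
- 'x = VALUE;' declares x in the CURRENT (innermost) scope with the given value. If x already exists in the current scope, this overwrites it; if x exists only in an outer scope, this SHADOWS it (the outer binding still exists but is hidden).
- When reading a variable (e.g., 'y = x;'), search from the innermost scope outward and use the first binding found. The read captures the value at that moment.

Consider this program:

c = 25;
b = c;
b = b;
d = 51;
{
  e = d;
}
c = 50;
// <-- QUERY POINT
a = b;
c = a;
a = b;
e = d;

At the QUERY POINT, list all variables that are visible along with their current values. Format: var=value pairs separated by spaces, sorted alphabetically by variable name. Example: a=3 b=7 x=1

Answer: b=25 c=50 d=51

Derivation:
Step 1: declare c=25 at depth 0
Step 2: declare b=(read c)=25 at depth 0
Step 3: declare b=(read b)=25 at depth 0
Step 4: declare d=51 at depth 0
Step 5: enter scope (depth=1)
Step 6: declare e=(read d)=51 at depth 1
Step 7: exit scope (depth=0)
Step 8: declare c=50 at depth 0
Visible at query point: b=25 c=50 d=51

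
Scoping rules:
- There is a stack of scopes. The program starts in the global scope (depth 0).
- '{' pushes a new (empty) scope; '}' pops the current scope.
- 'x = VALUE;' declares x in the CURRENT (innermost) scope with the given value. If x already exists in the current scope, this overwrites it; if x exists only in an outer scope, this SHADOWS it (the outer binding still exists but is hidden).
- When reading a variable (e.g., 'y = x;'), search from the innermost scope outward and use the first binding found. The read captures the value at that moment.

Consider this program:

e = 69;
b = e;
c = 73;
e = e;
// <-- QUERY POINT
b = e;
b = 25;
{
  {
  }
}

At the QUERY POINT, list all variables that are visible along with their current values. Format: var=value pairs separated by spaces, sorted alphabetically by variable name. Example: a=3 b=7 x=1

Answer: b=69 c=73 e=69

Derivation:
Step 1: declare e=69 at depth 0
Step 2: declare b=(read e)=69 at depth 0
Step 3: declare c=73 at depth 0
Step 4: declare e=(read e)=69 at depth 0
Visible at query point: b=69 c=73 e=69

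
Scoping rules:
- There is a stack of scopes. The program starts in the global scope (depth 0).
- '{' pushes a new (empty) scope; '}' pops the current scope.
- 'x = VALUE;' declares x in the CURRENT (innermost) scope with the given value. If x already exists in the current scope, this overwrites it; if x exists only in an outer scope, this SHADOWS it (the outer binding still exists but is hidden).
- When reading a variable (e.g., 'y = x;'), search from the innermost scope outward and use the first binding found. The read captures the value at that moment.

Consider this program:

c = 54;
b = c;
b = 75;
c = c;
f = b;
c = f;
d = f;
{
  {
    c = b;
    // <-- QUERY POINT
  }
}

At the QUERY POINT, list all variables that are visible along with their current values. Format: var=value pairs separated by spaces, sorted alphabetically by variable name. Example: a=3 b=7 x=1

Step 1: declare c=54 at depth 0
Step 2: declare b=(read c)=54 at depth 0
Step 3: declare b=75 at depth 0
Step 4: declare c=(read c)=54 at depth 0
Step 5: declare f=(read b)=75 at depth 0
Step 6: declare c=(read f)=75 at depth 0
Step 7: declare d=(read f)=75 at depth 0
Step 8: enter scope (depth=1)
Step 9: enter scope (depth=2)
Step 10: declare c=(read b)=75 at depth 2
Visible at query point: b=75 c=75 d=75 f=75

Answer: b=75 c=75 d=75 f=75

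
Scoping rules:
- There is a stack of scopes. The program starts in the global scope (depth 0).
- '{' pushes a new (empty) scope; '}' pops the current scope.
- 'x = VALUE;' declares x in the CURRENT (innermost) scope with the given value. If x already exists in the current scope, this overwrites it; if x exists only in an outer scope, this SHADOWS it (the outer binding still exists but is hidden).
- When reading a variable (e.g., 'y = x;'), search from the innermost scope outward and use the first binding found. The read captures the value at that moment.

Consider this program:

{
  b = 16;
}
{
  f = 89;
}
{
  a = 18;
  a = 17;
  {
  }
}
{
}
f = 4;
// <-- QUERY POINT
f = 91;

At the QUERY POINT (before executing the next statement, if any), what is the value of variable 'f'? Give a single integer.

Answer: 4

Derivation:
Step 1: enter scope (depth=1)
Step 2: declare b=16 at depth 1
Step 3: exit scope (depth=0)
Step 4: enter scope (depth=1)
Step 5: declare f=89 at depth 1
Step 6: exit scope (depth=0)
Step 7: enter scope (depth=1)
Step 8: declare a=18 at depth 1
Step 9: declare a=17 at depth 1
Step 10: enter scope (depth=2)
Step 11: exit scope (depth=1)
Step 12: exit scope (depth=0)
Step 13: enter scope (depth=1)
Step 14: exit scope (depth=0)
Step 15: declare f=4 at depth 0
Visible at query point: f=4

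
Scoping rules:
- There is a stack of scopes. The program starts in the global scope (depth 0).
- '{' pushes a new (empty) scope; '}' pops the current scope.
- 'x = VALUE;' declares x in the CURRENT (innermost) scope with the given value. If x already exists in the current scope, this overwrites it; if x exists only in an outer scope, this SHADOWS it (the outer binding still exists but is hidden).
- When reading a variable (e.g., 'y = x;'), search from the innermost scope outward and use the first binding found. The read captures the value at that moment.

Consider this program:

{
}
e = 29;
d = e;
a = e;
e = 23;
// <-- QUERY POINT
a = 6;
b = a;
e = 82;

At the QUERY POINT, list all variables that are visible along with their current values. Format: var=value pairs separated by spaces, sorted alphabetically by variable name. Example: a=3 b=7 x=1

Answer: a=29 d=29 e=23

Derivation:
Step 1: enter scope (depth=1)
Step 2: exit scope (depth=0)
Step 3: declare e=29 at depth 0
Step 4: declare d=(read e)=29 at depth 0
Step 5: declare a=(read e)=29 at depth 0
Step 6: declare e=23 at depth 0
Visible at query point: a=29 d=29 e=23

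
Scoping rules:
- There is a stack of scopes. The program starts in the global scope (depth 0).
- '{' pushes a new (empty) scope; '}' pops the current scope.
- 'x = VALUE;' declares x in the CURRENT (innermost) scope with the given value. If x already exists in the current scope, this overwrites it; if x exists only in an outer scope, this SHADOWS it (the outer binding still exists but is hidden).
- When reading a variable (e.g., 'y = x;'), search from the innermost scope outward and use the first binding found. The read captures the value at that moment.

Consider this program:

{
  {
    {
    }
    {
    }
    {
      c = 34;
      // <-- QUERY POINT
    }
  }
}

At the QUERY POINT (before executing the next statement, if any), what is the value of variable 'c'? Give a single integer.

Step 1: enter scope (depth=1)
Step 2: enter scope (depth=2)
Step 3: enter scope (depth=3)
Step 4: exit scope (depth=2)
Step 5: enter scope (depth=3)
Step 6: exit scope (depth=2)
Step 7: enter scope (depth=3)
Step 8: declare c=34 at depth 3
Visible at query point: c=34

Answer: 34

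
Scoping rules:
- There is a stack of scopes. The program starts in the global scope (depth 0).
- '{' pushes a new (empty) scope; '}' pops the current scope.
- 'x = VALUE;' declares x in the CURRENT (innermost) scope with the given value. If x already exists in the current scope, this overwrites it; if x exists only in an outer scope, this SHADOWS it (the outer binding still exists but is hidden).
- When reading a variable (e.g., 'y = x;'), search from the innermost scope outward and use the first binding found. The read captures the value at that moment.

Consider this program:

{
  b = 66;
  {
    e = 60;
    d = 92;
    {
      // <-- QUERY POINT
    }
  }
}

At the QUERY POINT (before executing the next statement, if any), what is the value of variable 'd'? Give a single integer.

Step 1: enter scope (depth=1)
Step 2: declare b=66 at depth 1
Step 3: enter scope (depth=2)
Step 4: declare e=60 at depth 2
Step 5: declare d=92 at depth 2
Step 6: enter scope (depth=3)
Visible at query point: b=66 d=92 e=60

Answer: 92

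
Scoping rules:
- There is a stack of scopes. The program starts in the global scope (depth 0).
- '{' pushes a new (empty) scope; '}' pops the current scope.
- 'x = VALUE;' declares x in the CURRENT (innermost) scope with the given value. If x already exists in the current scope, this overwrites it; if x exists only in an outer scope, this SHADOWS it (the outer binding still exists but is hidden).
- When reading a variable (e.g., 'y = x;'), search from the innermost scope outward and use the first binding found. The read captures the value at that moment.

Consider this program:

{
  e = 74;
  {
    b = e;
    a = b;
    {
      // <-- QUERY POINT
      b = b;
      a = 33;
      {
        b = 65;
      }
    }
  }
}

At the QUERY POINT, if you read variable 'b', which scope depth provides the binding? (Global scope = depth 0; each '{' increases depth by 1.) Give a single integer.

Step 1: enter scope (depth=1)
Step 2: declare e=74 at depth 1
Step 3: enter scope (depth=2)
Step 4: declare b=(read e)=74 at depth 2
Step 5: declare a=(read b)=74 at depth 2
Step 6: enter scope (depth=3)
Visible at query point: a=74 b=74 e=74

Answer: 2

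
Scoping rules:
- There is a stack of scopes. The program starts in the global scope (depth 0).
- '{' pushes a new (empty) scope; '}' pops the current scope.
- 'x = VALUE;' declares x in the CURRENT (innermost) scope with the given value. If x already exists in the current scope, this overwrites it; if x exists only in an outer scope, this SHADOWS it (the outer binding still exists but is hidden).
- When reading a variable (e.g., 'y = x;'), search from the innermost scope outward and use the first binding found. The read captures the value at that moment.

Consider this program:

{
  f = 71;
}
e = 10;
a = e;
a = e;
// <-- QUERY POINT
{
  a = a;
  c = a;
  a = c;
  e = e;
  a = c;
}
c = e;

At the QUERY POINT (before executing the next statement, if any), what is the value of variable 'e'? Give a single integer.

Step 1: enter scope (depth=1)
Step 2: declare f=71 at depth 1
Step 3: exit scope (depth=0)
Step 4: declare e=10 at depth 0
Step 5: declare a=(read e)=10 at depth 0
Step 6: declare a=(read e)=10 at depth 0
Visible at query point: a=10 e=10

Answer: 10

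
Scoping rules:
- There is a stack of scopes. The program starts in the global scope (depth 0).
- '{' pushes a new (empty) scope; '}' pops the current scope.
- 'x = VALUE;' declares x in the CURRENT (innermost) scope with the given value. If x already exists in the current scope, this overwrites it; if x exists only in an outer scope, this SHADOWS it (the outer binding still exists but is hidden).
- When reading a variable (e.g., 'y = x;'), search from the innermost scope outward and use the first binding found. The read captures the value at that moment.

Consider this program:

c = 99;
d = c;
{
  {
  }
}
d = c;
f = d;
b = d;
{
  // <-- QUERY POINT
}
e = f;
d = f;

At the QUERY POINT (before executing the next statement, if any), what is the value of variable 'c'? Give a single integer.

Step 1: declare c=99 at depth 0
Step 2: declare d=(read c)=99 at depth 0
Step 3: enter scope (depth=1)
Step 4: enter scope (depth=2)
Step 5: exit scope (depth=1)
Step 6: exit scope (depth=0)
Step 7: declare d=(read c)=99 at depth 0
Step 8: declare f=(read d)=99 at depth 0
Step 9: declare b=(read d)=99 at depth 0
Step 10: enter scope (depth=1)
Visible at query point: b=99 c=99 d=99 f=99

Answer: 99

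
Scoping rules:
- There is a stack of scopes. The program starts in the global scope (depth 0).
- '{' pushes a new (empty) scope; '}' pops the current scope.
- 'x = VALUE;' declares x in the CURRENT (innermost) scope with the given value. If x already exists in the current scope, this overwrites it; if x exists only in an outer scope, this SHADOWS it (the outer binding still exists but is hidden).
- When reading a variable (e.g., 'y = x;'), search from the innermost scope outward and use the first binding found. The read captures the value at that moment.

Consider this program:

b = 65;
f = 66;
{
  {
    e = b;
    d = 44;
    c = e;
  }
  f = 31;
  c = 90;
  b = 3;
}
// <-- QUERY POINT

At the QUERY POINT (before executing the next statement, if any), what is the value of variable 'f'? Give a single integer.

Step 1: declare b=65 at depth 0
Step 2: declare f=66 at depth 0
Step 3: enter scope (depth=1)
Step 4: enter scope (depth=2)
Step 5: declare e=(read b)=65 at depth 2
Step 6: declare d=44 at depth 2
Step 7: declare c=(read e)=65 at depth 2
Step 8: exit scope (depth=1)
Step 9: declare f=31 at depth 1
Step 10: declare c=90 at depth 1
Step 11: declare b=3 at depth 1
Step 12: exit scope (depth=0)
Visible at query point: b=65 f=66

Answer: 66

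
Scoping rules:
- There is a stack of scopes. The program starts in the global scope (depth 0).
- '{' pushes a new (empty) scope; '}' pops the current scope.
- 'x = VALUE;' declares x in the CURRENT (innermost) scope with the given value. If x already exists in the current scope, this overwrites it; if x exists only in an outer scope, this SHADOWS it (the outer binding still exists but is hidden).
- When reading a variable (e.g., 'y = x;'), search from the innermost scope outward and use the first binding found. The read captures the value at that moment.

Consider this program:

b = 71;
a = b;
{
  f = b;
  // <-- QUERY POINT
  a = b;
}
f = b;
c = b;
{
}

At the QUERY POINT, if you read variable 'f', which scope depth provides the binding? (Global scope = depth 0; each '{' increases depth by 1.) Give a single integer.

Step 1: declare b=71 at depth 0
Step 2: declare a=(read b)=71 at depth 0
Step 3: enter scope (depth=1)
Step 4: declare f=(read b)=71 at depth 1
Visible at query point: a=71 b=71 f=71

Answer: 1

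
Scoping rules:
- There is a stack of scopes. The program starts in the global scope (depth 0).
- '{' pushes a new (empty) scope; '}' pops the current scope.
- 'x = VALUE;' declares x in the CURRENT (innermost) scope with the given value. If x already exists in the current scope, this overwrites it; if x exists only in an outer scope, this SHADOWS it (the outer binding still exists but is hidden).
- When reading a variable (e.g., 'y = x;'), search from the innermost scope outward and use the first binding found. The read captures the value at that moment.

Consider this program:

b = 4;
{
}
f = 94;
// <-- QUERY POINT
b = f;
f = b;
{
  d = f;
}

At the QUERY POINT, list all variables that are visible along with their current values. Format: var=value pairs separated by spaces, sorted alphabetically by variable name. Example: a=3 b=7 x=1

Step 1: declare b=4 at depth 0
Step 2: enter scope (depth=1)
Step 3: exit scope (depth=0)
Step 4: declare f=94 at depth 0
Visible at query point: b=4 f=94

Answer: b=4 f=94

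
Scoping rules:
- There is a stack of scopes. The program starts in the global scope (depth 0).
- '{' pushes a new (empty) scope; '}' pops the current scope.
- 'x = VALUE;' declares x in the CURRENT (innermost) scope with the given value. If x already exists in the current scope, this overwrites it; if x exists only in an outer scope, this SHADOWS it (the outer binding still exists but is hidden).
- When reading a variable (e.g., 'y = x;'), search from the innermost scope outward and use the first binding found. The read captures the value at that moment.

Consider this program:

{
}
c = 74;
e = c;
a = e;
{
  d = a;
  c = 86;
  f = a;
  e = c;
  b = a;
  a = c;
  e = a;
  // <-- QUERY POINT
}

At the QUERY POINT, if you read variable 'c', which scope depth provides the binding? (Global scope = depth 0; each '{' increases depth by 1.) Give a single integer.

Answer: 1

Derivation:
Step 1: enter scope (depth=1)
Step 2: exit scope (depth=0)
Step 3: declare c=74 at depth 0
Step 4: declare e=(read c)=74 at depth 0
Step 5: declare a=(read e)=74 at depth 0
Step 6: enter scope (depth=1)
Step 7: declare d=(read a)=74 at depth 1
Step 8: declare c=86 at depth 1
Step 9: declare f=(read a)=74 at depth 1
Step 10: declare e=(read c)=86 at depth 1
Step 11: declare b=(read a)=74 at depth 1
Step 12: declare a=(read c)=86 at depth 1
Step 13: declare e=(read a)=86 at depth 1
Visible at query point: a=86 b=74 c=86 d=74 e=86 f=74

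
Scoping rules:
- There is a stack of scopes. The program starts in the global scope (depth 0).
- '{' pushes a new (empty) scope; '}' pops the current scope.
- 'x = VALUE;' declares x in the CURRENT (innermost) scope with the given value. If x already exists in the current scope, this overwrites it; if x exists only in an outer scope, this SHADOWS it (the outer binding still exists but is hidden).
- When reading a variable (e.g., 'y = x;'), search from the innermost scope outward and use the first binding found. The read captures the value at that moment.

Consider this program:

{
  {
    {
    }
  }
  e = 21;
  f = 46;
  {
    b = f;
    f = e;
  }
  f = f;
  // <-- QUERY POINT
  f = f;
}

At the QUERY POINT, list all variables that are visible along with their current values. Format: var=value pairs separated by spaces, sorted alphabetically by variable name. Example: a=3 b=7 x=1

Answer: e=21 f=46

Derivation:
Step 1: enter scope (depth=1)
Step 2: enter scope (depth=2)
Step 3: enter scope (depth=3)
Step 4: exit scope (depth=2)
Step 5: exit scope (depth=1)
Step 6: declare e=21 at depth 1
Step 7: declare f=46 at depth 1
Step 8: enter scope (depth=2)
Step 9: declare b=(read f)=46 at depth 2
Step 10: declare f=(read e)=21 at depth 2
Step 11: exit scope (depth=1)
Step 12: declare f=(read f)=46 at depth 1
Visible at query point: e=21 f=46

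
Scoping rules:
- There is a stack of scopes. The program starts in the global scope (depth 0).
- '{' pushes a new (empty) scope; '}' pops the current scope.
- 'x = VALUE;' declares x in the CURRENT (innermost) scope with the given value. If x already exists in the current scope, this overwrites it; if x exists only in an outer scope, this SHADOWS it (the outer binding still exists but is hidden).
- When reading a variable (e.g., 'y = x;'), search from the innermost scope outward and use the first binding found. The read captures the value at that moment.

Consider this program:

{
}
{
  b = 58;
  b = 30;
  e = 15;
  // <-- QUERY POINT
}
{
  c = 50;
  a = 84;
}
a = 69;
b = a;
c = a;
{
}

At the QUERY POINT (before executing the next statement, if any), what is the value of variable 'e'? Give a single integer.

Answer: 15

Derivation:
Step 1: enter scope (depth=1)
Step 2: exit scope (depth=0)
Step 3: enter scope (depth=1)
Step 4: declare b=58 at depth 1
Step 5: declare b=30 at depth 1
Step 6: declare e=15 at depth 1
Visible at query point: b=30 e=15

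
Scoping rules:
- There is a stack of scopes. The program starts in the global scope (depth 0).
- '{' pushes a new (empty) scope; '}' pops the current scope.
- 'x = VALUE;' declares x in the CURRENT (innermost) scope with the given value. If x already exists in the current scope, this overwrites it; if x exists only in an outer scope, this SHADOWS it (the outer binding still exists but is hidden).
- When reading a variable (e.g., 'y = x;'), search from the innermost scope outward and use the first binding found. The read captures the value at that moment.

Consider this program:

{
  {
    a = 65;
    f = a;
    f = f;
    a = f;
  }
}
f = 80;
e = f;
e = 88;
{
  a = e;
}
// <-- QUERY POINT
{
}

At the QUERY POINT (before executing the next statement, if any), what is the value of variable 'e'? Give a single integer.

Answer: 88

Derivation:
Step 1: enter scope (depth=1)
Step 2: enter scope (depth=2)
Step 3: declare a=65 at depth 2
Step 4: declare f=(read a)=65 at depth 2
Step 5: declare f=(read f)=65 at depth 2
Step 6: declare a=(read f)=65 at depth 2
Step 7: exit scope (depth=1)
Step 8: exit scope (depth=0)
Step 9: declare f=80 at depth 0
Step 10: declare e=(read f)=80 at depth 0
Step 11: declare e=88 at depth 0
Step 12: enter scope (depth=1)
Step 13: declare a=(read e)=88 at depth 1
Step 14: exit scope (depth=0)
Visible at query point: e=88 f=80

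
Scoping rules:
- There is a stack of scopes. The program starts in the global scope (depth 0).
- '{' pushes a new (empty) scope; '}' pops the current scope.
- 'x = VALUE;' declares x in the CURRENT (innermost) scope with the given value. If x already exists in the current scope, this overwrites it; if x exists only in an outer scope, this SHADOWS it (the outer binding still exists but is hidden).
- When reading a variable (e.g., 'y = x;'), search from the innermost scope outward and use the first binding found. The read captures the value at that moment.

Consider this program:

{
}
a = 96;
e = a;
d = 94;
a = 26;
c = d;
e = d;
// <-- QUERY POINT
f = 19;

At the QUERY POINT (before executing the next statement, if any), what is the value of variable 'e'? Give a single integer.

Answer: 94

Derivation:
Step 1: enter scope (depth=1)
Step 2: exit scope (depth=0)
Step 3: declare a=96 at depth 0
Step 4: declare e=(read a)=96 at depth 0
Step 5: declare d=94 at depth 0
Step 6: declare a=26 at depth 0
Step 7: declare c=(read d)=94 at depth 0
Step 8: declare e=(read d)=94 at depth 0
Visible at query point: a=26 c=94 d=94 e=94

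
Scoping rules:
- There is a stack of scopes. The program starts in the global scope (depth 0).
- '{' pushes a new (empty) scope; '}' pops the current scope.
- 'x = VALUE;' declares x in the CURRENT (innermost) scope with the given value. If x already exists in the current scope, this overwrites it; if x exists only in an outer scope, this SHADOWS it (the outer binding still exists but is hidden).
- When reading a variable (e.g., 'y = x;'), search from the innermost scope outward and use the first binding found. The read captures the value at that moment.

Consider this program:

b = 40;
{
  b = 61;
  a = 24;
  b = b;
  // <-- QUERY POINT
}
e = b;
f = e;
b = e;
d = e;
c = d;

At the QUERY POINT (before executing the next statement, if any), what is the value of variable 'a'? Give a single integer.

Answer: 24

Derivation:
Step 1: declare b=40 at depth 0
Step 2: enter scope (depth=1)
Step 3: declare b=61 at depth 1
Step 4: declare a=24 at depth 1
Step 5: declare b=(read b)=61 at depth 1
Visible at query point: a=24 b=61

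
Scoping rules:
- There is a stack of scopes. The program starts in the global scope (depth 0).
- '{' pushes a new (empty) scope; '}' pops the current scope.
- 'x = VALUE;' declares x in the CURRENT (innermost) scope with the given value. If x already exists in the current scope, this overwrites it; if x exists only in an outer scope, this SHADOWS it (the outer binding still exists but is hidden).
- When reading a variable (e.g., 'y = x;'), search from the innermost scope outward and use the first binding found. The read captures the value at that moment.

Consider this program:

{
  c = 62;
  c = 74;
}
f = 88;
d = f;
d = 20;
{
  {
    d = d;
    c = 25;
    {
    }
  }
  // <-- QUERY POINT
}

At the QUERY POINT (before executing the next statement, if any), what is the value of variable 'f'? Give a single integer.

Answer: 88

Derivation:
Step 1: enter scope (depth=1)
Step 2: declare c=62 at depth 1
Step 3: declare c=74 at depth 1
Step 4: exit scope (depth=0)
Step 5: declare f=88 at depth 0
Step 6: declare d=(read f)=88 at depth 0
Step 7: declare d=20 at depth 0
Step 8: enter scope (depth=1)
Step 9: enter scope (depth=2)
Step 10: declare d=(read d)=20 at depth 2
Step 11: declare c=25 at depth 2
Step 12: enter scope (depth=3)
Step 13: exit scope (depth=2)
Step 14: exit scope (depth=1)
Visible at query point: d=20 f=88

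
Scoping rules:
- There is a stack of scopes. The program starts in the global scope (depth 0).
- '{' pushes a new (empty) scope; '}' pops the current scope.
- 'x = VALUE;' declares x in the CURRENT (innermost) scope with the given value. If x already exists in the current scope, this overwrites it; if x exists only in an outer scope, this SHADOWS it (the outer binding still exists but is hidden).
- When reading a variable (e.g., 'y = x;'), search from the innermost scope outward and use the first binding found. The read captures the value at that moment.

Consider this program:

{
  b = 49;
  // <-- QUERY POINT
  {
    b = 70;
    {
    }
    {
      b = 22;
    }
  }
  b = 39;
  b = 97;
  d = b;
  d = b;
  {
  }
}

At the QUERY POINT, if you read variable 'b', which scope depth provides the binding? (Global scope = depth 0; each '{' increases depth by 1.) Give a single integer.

Step 1: enter scope (depth=1)
Step 2: declare b=49 at depth 1
Visible at query point: b=49

Answer: 1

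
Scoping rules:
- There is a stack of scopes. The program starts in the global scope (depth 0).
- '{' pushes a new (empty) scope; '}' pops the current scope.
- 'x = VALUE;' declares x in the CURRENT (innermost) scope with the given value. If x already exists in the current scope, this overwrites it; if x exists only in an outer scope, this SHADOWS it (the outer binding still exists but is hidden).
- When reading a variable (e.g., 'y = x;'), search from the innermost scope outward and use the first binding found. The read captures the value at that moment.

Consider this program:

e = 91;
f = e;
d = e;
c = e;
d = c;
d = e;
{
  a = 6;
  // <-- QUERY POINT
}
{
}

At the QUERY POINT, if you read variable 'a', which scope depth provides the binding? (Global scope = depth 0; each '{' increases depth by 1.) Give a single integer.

Answer: 1

Derivation:
Step 1: declare e=91 at depth 0
Step 2: declare f=(read e)=91 at depth 0
Step 3: declare d=(read e)=91 at depth 0
Step 4: declare c=(read e)=91 at depth 0
Step 5: declare d=(read c)=91 at depth 0
Step 6: declare d=(read e)=91 at depth 0
Step 7: enter scope (depth=1)
Step 8: declare a=6 at depth 1
Visible at query point: a=6 c=91 d=91 e=91 f=91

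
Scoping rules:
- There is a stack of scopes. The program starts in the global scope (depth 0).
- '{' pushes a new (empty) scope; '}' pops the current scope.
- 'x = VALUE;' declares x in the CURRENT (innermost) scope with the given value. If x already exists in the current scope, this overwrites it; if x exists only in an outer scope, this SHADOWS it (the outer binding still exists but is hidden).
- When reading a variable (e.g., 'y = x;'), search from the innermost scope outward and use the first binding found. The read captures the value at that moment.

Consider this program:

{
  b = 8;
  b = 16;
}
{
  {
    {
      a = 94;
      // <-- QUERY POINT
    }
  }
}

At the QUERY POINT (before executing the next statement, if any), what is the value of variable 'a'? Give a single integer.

Step 1: enter scope (depth=1)
Step 2: declare b=8 at depth 1
Step 3: declare b=16 at depth 1
Step 4: exit scope (depth=0)
Step 5: enter scope (depth=1)
Step 6: enter scope (depth=2)
Step 7: enter scope (depth=3)
Step 8: declare a=94 at depth 3
Visible at query point: a=94

Answer: 94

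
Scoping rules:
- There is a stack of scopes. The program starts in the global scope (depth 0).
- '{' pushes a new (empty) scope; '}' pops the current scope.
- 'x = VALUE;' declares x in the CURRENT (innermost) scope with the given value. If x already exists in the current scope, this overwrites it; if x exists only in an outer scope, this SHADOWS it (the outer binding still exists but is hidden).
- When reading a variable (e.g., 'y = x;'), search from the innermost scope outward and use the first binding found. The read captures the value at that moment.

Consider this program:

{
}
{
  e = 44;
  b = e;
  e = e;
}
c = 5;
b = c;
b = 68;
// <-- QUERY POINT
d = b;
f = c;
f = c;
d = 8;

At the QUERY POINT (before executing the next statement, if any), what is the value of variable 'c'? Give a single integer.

Answer: 5

Derivation:
Step 1: enter scope (depth=1)
Step 2: exit scope (depth=0)
Step 3: enter scope (depth=1)
Step 4: declare e=44 at depth 1
Step 5: declare b=(read e)=44 at depth 1
Step 6: declare e=(read e)=44 at depth 1
Step 7: exit scope (depth=0)
Step 8: declare c=5 at depth 0
Step 9: declare b=(read c)=5 at depth 0
Step 10: declare b=68 at depth 0
Visible at query point: b=68 c=5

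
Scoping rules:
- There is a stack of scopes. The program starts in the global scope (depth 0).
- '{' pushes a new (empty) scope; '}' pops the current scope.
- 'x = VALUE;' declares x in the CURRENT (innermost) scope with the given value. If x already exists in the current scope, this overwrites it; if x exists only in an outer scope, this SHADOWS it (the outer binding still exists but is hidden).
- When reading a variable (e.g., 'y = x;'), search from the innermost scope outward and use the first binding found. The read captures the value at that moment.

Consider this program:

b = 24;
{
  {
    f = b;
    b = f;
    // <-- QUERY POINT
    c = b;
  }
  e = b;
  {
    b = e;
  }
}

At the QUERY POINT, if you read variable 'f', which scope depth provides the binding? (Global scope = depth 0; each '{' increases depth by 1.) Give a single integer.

Step 1: declare b=24 at depth 0
Step 2: enter scope (depth=1)
Step 3: enter scope (depth=2)
Step 4: declare f=(read b)=24 at depth 2
Step 5: declare b=(read f)=24 at depth 2
Visible at query point: b=24 f=24

Answer: 2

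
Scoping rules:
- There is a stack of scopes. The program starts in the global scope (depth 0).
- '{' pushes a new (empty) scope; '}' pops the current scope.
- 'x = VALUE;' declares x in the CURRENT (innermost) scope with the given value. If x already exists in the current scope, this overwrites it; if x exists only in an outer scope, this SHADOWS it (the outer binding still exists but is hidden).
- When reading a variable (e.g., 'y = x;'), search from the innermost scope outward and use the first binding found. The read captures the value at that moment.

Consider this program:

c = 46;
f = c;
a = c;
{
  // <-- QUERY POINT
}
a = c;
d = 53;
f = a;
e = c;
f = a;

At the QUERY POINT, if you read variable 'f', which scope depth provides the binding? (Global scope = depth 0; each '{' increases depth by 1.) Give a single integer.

Step 1: declare c=46 at depth 0
Step 2: declare f=(read c)=46 at depth 0
Step 3: declare a=(read c)=46 at depth 0
Step 4: enter scope (depth=1)
Visible at query point: a=46 c=46 f=46

Answer: 0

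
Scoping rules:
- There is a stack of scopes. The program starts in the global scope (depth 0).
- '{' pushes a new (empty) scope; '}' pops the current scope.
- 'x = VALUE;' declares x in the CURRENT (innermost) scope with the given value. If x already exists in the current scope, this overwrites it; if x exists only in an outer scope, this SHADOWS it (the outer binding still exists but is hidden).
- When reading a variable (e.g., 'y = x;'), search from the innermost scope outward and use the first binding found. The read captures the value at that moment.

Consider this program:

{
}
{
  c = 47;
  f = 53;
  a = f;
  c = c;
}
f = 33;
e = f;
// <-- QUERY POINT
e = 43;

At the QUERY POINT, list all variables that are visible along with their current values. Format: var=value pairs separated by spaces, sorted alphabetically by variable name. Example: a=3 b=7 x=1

Step 1: enter scope (depth=1)
Step 2: exit scope (depth=0)
Step 3: enter scope (depth=1)
Step 4: declare c=47 at depth 1
Step 5: declare f=53 at depth 1
Step 6: declare a=(read f)=53 at depth 1
Step 7: declare c=(read c)=47 at depth 1
Step 8: exit scope (depth=0)
Step 9: declare f=33 at depth 0
Step 10: declare e=(read f)=33 at depth 0
Visible at query point: e=33 f=33

Answer: e=33 f=33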